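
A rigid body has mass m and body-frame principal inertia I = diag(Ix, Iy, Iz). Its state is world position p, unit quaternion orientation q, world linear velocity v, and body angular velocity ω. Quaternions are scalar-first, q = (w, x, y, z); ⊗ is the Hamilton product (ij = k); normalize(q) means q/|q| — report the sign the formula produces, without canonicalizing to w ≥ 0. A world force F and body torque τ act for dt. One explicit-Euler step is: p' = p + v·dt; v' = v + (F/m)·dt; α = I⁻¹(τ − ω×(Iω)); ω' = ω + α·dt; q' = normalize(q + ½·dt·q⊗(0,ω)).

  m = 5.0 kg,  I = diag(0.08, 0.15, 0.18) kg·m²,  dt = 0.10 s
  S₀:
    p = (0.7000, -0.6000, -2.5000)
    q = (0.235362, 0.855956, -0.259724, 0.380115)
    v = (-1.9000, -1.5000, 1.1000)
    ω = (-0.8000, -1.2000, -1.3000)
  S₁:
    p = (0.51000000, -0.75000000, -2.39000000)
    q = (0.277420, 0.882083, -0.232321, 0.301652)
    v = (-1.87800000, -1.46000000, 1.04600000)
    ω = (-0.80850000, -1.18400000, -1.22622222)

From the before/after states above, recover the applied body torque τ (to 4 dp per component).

rate change Δω = (-0.00850000, 0.01600000, 0.07377778)
gyro term ω₀×Iω₀ = (0.0468, -0.1040, 0.0672)
τ = I·(Δω/dt) + ω₀×(Iω₀) = (0.0400, -0.0800, 0.2000)

τ = (0.0400, -0.0800, 0.2000)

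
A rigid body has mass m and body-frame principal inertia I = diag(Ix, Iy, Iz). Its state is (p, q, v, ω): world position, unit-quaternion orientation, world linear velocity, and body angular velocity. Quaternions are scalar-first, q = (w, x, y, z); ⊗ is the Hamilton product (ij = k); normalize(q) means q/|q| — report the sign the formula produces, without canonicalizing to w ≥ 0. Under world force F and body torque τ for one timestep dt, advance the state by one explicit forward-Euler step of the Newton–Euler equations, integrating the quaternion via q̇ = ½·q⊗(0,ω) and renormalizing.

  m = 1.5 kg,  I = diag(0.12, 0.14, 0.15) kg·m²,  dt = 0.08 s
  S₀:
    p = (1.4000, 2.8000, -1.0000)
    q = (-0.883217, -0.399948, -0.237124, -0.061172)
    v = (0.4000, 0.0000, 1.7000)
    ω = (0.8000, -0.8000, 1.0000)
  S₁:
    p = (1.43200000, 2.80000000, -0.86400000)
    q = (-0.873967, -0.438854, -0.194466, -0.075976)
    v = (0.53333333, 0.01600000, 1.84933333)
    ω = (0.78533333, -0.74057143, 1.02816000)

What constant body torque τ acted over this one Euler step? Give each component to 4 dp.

rate change Δω = (-0.01466667, 0.05942857, 0.02816000)
τ = I·(Δω/dt) + ω₀×(Iω₀) = (-0.0300, 0.0800, 0.0400)

τ = (-0.0300, 0.0800, 0.0400)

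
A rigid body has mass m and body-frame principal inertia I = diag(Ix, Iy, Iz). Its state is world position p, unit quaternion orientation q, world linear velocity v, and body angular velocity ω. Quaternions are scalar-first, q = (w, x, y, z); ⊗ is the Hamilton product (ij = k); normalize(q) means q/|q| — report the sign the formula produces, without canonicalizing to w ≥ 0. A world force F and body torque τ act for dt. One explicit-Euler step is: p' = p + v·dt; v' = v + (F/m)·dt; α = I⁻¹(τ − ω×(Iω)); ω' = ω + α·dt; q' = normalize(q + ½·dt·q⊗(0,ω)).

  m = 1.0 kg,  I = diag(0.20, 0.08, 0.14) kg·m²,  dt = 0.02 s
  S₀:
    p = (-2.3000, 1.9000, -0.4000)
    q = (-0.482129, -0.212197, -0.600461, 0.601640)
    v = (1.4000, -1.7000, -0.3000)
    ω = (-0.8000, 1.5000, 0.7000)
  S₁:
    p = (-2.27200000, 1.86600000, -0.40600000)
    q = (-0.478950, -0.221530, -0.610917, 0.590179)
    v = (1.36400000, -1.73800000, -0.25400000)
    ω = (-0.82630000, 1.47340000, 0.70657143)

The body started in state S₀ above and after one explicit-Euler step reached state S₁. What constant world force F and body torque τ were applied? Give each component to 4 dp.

velocity change Δv = (-0.03600000, -0.03800000, 0.04600000)
F = m·Δv/dt = (-1.8000, -1.9000, 2.3000)
ω₁ − ω₀ = (-0.02630000, -0.02660000, 0.00657143)
I·α + gyro = (-0.2000, -0.1400, 0.1900)

F = (-1.8000, -1.9000, 2.3000)
τ = (-0.2000, -0.1400, 0.1900)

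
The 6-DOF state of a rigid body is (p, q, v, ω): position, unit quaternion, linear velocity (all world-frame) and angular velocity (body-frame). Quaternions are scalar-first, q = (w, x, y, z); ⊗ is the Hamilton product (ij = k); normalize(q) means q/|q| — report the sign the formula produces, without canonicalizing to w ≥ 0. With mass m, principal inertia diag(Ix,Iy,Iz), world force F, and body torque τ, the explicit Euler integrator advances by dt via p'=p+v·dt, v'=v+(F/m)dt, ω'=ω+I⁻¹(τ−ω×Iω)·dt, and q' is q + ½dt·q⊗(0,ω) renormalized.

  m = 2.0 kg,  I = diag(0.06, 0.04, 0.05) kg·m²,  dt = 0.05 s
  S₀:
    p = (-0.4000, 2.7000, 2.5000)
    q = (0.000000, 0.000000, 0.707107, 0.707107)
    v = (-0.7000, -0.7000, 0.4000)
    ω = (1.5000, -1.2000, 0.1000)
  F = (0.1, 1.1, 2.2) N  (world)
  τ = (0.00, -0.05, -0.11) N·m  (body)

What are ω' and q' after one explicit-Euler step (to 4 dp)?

ω' = (1.5010, -1.2644, -0.0460)
q' = (0.0194, 0.0230, 0.7328, 0.6798)

precession coupling ω×(Iω) = (-0.0012, 0.0015, 0.0360)
α = I⁻¹(τ − ω×Iω) = (0.0200, -1.2875, -2.9200)
ω + α·dt = (1.5010, -1.2644, -0.0460)
Hamilton product q⊗(0,ω) = (0.7778177, 0.9192391, 1.0606605, -1.0606605)
updated quaternion q' = (0.0194, 0.0230, 0.7328, 0.6798)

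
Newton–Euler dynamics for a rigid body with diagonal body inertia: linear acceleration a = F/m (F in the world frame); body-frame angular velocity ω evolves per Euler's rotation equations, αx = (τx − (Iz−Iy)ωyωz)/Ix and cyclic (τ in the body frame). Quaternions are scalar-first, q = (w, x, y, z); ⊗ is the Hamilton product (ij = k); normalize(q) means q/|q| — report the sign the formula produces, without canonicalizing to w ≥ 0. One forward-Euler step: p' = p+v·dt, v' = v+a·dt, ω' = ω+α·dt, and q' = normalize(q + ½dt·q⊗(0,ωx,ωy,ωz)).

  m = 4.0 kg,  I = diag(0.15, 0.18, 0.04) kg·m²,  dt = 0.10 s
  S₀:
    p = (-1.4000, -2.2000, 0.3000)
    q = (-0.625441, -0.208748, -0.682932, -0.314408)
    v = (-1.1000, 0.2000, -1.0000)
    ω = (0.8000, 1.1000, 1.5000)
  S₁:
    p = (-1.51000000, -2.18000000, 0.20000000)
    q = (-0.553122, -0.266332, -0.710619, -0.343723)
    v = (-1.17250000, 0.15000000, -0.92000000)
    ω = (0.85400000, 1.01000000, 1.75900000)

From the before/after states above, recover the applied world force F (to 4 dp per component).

v₁ − v₀ = (-0.07250000, -0.05000000, 0.08000000)
applied force F = (-2.9000, -2.0000, 3.2000)

F = (-2.9000, -2.0000, 3.2000)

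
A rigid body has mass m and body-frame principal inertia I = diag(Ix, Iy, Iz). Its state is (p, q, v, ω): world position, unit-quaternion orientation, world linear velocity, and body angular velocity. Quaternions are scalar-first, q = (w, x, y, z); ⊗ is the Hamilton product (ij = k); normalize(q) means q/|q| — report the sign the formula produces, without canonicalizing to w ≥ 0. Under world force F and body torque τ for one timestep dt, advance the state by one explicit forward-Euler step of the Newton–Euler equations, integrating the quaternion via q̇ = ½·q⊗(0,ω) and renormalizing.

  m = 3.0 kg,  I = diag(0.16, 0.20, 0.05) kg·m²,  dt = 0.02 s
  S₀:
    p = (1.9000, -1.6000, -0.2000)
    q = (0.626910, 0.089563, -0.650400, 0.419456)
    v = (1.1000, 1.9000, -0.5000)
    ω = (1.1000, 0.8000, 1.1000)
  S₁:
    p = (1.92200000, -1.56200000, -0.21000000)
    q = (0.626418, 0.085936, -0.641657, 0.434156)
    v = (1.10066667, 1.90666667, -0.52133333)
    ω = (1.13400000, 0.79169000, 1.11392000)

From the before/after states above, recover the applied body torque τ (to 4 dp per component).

ω₁ − ω₀ = (0.03400000, -0.00831000, 0.01392000)
precession coupling = (-0.1320, 0.1331, 0.0352)
applied torque τ = (0.1400, 0.0500, 0.0700)

τ = (0.1400, 0.0500, 0.0700)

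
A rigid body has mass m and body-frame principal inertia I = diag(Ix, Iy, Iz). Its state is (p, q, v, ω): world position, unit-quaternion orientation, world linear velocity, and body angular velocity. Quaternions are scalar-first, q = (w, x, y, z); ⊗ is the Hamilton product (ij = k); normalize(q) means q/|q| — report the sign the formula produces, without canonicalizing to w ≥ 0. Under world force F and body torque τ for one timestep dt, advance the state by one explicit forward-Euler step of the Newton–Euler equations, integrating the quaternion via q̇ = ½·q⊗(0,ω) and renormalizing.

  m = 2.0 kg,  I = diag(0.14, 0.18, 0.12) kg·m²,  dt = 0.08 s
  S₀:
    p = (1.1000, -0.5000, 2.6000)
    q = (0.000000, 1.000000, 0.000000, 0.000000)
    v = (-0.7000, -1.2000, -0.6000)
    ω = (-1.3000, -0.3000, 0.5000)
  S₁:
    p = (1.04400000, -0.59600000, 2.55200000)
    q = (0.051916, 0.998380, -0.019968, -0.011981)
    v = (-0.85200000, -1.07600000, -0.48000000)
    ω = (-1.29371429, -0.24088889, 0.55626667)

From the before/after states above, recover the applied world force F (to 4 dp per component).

Δv = v₁−v₀ = (-0.15200000, 0.12400000, 0.12000000)
F = m·Δv/dt = (-3.8000, 3.1000, 3.0000)

F = (-3.8000, 3.1000, 3.0000)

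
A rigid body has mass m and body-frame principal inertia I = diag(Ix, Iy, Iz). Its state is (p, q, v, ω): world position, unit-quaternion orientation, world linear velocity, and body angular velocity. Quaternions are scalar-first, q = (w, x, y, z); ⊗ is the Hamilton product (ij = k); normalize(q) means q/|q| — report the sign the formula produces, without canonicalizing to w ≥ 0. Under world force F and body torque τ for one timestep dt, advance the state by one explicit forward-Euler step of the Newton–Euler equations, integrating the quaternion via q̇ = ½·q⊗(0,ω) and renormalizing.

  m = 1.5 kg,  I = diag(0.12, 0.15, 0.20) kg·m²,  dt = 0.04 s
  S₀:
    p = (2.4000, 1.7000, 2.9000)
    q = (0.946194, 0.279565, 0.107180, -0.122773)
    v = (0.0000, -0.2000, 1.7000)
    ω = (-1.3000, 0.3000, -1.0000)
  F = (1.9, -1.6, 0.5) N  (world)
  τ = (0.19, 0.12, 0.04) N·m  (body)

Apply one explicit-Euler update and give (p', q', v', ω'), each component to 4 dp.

α = I⁻¹(τ − ω×Iω) = (1.7083, 1.4933, 0.2585)
new body rate ω' = (-1.2317, 0.3597, -0.9897)
q⊗(0,ω) = (0.2085075, -1.3004003, 0.7230281, -0.7229905)
q + ½dt·q⊗(0,ω), renormalized = (0.9498, 0.2534, 0.1216, -0.1372)
linear accel F/m = (1.2667, -1.0667, 0.3333)
p' = p + v·dt = (2.4000, 1.6920, 2.9680)
v' = v + a·dt = (0.0507, -0.2427, 1.7133)

p' = (2.4000, 1.6920, 2.9680)
q' = (0.9498, 0.2534, 0.1216, -0.1372)
v' = (0.0507, -0.2427, 1.7133)
ω' = (-1.2317, 0.3597, -0.9897)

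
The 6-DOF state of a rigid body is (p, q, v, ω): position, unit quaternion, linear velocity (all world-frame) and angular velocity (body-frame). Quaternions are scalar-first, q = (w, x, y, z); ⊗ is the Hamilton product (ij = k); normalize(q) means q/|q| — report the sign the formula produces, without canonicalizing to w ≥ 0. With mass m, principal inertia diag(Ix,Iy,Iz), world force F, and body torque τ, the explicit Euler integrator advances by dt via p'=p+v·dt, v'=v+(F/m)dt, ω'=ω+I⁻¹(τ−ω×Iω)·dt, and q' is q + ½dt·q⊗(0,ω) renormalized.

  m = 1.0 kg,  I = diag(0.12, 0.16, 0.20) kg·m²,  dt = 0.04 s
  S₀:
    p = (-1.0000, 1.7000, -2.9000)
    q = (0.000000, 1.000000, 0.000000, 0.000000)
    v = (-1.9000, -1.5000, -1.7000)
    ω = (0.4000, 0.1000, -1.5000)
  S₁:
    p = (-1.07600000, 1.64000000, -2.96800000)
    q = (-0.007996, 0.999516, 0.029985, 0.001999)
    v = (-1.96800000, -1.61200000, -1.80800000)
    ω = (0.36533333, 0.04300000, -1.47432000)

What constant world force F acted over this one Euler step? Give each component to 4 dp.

velocity change Δv = (-0.06800000, -0.11200000, -0.10800000)
m·(v₁−v₀)/dt = (-1.7000, -2.8000, -2.7000)

F = (-1.7000, -2.8000, -2.7000)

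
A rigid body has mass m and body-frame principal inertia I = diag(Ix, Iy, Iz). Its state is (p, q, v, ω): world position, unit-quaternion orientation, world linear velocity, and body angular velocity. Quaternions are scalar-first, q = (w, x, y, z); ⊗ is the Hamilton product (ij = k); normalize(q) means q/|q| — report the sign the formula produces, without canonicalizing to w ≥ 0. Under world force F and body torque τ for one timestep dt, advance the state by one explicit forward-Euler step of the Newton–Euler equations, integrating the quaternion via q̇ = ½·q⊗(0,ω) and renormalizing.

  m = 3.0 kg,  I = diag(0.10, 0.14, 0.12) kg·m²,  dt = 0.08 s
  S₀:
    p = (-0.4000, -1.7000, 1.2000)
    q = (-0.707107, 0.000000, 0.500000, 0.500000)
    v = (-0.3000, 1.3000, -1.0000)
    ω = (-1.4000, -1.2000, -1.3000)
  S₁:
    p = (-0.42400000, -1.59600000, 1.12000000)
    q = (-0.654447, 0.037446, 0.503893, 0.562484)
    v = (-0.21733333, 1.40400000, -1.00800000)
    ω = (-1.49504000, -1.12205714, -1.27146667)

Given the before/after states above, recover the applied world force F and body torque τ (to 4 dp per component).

F = (3.1000, 3.9000, -0.3000)
τ = (-0.1500, 0.1000, 0.1100)

v₁ − v₀ = (0.08266667, 0.10400000, -0.00800000)
applied force F = (3.1000, 3.9000, -0.3000)
rate change Δω = (-0.09504000, 0.07794286, 0.02853333)
gyro term ω₀×Iω₀ = (-0.0312, -0.0364, 0.0672)
I·α + gyro = (-0.1500, 0.1000, 0.1100)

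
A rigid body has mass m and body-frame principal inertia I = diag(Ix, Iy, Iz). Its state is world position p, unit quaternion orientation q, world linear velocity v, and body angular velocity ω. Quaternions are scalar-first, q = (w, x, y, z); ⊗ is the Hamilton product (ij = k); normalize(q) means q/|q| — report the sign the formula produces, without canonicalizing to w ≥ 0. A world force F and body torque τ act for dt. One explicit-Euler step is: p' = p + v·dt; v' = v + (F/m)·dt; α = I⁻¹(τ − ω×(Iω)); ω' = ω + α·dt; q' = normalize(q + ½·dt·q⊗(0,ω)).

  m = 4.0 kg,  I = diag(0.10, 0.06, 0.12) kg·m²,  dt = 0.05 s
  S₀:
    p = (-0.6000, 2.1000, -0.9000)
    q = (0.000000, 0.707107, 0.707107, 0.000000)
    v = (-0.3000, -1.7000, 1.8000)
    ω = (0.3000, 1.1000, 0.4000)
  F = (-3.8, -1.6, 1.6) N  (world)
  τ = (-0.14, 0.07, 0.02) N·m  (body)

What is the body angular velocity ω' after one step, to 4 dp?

ω' = (0.2168, 1.1603, 0.4138)

ω×(Iω) gyroscopic = (0.0264, -0.0024, -0.0132)
α = I⁻¹(τ − ω×Iω) = (-1.6640, 1.2067, 0.2767)
new body rate ω' = (0.2168, 1.1603, 0.4138)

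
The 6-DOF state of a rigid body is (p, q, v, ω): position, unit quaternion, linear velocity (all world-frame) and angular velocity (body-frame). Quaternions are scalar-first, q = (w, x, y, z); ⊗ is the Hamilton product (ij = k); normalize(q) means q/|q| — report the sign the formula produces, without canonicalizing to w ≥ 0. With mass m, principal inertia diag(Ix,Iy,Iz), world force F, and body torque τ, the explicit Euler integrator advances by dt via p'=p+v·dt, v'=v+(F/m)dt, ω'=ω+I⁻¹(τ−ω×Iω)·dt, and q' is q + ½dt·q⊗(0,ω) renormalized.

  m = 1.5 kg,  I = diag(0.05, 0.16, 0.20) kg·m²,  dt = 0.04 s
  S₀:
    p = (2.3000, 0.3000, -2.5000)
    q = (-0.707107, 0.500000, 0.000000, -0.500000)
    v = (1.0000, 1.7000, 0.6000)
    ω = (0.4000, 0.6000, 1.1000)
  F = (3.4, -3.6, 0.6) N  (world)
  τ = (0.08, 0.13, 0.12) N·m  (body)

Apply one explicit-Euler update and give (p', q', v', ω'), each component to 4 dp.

angular accel α = (1.0720, 1.2250, 0.4680)
ω + α·dt = (0.4429, 0.6490, 1.1187)
2q̇ = q⊗(0,ω) = (0.3500000, 0.0171572, -1.1742642, -0.4778177)
q' = normalize(q + ½dt·q⊗(0,ω)) = (-0.6999, 0.5002, -0.0235, -0.5094)
linear accel F/m = (2.2667, -2.4000, 0.4000)
p' = p + v·dt = (2.3400, 0.3680, -2.4760)
v + (F/m)dt = (1.0907, 1.6040, 0.6160)

p' = (2.3400, 0.3680, -2.4760)
q' = (-0.6999, 0.5002, -0.0235, -0.5094)
v' = (1.0907, 1.6040, 0.6160)
ω' = (0.4429, 0.6490, 1.1187)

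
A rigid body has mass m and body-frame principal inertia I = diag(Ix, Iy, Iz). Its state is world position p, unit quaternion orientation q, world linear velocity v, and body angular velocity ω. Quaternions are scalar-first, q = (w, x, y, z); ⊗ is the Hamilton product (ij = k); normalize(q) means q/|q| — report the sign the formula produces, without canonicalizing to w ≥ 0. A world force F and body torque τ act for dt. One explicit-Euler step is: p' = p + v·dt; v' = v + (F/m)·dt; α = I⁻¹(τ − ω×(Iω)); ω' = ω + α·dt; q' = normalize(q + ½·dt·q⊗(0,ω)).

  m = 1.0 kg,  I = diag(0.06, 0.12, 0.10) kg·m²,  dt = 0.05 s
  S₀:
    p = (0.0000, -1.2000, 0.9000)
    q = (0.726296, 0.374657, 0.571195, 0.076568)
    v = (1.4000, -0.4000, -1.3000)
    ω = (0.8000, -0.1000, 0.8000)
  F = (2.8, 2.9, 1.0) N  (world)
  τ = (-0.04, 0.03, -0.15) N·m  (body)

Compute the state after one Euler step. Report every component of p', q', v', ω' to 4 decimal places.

angular accel α = (-0.6933, 0.4633, -1.4520)
ω + α·dt = (0.7653, -0.0768, 0.7274)
Hamilton product q⊗(0,ω) = (-0.3038605, 1.0456496, -0.3111008, 0.0866151)
updated quaternion q' = (0.7184, 0.4006, 0.5632, 0.0787)
a = F/m = (2.8000, 2.9000, 1.0000)
p + v·dt = (0.0700, -1.2200, 0.8350)
v' = v + a·dt = (1.5400, -0.2550, -1.2500)

p' = (0.0700, -1.2200, 0.8350)
q' = (0.7184, 0.4006, 0.5632, 0.0787)
v' = (1.5400, -0.2550, -1.2500)
ω' = (0.7653, -0.0768, 0.7274)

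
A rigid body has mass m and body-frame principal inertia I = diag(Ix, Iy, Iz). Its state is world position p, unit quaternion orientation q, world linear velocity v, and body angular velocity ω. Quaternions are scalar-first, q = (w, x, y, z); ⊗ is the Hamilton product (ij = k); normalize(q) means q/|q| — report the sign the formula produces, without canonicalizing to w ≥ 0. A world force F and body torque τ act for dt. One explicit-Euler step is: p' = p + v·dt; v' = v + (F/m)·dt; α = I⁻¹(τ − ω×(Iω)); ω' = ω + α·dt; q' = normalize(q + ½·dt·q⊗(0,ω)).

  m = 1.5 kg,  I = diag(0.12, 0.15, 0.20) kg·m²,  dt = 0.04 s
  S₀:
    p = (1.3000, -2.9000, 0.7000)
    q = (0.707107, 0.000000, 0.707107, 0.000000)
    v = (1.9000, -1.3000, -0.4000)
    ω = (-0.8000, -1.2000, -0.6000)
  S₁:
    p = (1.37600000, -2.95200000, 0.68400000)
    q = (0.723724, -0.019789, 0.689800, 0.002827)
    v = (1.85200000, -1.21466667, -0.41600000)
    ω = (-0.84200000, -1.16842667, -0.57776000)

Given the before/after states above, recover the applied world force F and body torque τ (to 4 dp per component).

F = (-1.8000, 3.2000, -0.6000)
τ = (-0.0900, 0.0800, 0.1400)

Δv = v₁−v₀ = (-0.04800000, 0.08533333, -0.01600000)
m·(v₁−v₀)/dt = (-1.8000, 3.2000, -0.6000)
Δω = ω₁−ω₀ = (-0.04200000, 0.03157333, 0.02224000)
gyro term ω₀×Iω₀ = (0.0360, -0.0384, 0.0288)
applied torque τ = (-0.0900, 0.0800, 0.1400)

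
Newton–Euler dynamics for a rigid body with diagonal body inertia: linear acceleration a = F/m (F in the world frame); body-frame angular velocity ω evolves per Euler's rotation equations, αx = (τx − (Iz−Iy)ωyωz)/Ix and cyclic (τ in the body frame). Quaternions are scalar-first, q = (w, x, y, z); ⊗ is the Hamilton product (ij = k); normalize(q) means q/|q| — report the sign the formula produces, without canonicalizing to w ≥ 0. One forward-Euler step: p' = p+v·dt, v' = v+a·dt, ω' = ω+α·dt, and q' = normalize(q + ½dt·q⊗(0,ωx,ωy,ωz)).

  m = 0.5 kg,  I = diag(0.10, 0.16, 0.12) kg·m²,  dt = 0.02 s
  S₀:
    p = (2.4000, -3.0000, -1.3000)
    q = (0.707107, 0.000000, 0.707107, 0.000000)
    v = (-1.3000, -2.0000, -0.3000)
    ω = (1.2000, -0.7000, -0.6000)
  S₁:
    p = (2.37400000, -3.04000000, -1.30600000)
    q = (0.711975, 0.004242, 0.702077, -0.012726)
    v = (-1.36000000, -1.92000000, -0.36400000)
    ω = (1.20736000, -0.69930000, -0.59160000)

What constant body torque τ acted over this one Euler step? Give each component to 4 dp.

τ = (0.0200, 0.0200, 0.0000)

Δω = ω₁−ω₀ = (0.00736000, 0.00070000, 0.00840000)
I·α + gyro = (0.0200, 0.0200, 0.0000)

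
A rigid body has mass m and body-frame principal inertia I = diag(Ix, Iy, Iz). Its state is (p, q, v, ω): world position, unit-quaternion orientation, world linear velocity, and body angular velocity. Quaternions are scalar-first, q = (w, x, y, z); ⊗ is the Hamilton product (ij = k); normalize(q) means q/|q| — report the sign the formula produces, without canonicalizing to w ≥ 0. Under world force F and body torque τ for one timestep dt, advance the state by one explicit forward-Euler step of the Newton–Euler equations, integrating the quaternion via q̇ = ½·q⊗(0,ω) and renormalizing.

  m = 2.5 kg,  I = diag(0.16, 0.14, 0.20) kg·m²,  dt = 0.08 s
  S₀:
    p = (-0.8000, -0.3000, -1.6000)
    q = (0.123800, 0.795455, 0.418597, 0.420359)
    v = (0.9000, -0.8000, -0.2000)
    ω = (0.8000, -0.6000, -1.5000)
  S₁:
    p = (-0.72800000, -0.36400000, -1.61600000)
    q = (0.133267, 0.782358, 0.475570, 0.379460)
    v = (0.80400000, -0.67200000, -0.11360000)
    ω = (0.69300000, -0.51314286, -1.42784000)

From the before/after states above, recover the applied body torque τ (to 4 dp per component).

τ = (-0.1600, 0.2000, 0.1900)

rate change Δω = (-0.10700000, 0.08685714, 0.07216000)
gyro term ω₀×Iω₀ = (0.0540, 0.0480, 0.0096)
I·α + gyro = (-0.1600, 0.2000, 0.1900)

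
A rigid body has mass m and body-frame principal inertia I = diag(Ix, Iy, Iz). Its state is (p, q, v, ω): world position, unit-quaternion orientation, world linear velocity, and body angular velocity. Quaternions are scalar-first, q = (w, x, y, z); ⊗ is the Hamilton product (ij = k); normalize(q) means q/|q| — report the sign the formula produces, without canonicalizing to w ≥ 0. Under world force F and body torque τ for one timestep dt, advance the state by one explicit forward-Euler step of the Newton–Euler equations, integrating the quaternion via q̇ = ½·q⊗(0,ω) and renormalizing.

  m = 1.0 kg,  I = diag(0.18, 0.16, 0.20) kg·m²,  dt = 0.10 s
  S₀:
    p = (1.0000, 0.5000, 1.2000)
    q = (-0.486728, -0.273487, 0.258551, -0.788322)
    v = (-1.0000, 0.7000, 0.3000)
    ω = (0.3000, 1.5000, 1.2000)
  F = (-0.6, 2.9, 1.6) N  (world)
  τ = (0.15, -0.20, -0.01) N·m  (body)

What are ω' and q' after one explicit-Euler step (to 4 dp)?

precession coupling ω×(Iω) = (0.0720, -0.0072, -0.0090)
angular accel α = (0.4333, -1.2050, -0.0050)
ω + α·dt = (0.3433, 1.3795, 1.1995)
2q̇ = q⊗(0,ω) = (0.6402060, 1.3467258, -0.6384042, -1.0718694)
updated quaternion q' = (-0.4526, -0.2052, 0.2256, -0.8380)

ω' = (0.3433, 1.3795, 1.1995)
q' = (-0.4526, -0.2052, 0.2256, -0.8380)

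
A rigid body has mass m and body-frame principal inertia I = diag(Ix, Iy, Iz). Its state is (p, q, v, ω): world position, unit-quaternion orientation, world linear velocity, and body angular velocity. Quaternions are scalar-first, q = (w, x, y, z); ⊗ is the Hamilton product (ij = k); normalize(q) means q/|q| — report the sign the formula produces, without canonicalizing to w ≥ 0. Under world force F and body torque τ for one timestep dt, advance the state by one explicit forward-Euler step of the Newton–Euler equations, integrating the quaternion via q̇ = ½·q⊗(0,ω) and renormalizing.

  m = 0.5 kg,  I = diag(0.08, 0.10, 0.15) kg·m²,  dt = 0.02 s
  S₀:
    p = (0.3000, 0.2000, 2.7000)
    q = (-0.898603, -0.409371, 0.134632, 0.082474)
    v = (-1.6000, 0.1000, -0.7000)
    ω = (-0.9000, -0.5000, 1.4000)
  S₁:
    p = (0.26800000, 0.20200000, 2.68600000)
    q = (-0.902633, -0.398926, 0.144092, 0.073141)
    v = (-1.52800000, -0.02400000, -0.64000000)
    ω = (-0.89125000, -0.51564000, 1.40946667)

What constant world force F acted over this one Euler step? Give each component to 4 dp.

F = (1.8000, -3.1000, 1.5000)

v₁ − v₀ = (0.07200000, -0.12400000, 0.06000000)
F = m·Δv/dt = (1.8000, -3.1000, 1.5000)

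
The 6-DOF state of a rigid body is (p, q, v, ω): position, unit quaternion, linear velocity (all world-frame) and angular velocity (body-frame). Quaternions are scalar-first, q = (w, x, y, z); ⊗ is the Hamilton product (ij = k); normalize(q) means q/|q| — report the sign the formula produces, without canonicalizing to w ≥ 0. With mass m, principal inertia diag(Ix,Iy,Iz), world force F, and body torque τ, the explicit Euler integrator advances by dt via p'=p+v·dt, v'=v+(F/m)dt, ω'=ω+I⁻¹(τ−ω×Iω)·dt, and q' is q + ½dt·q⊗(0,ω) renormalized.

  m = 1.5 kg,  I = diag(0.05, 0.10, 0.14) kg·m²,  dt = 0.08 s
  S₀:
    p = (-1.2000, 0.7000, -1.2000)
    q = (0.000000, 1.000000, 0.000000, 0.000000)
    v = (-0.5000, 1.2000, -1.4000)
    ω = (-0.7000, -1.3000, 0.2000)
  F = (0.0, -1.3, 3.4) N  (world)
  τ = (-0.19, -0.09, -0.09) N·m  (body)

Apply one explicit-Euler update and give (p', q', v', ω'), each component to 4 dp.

p' = (-1.2400, 0.7960, -1.3120)
q' = (0.0280, 0.9982, -0.0080, -0.0519)
v' = (-0.5000, 1.1307, -1.2187)
ω' = (-0.9874, -1.3821, 0.1226)

gyro term ω×Iω = (-0.0104, 0.0126, 0.0455)
α = I⁻¹(τ − ω×Iω) = (-3.5920, -1.0260, -0.9679)
ω + α·dt = (-0.9874, -1.3821, 0.1226)
2q̇ = q⊗(0,ω) = (0.7000000, 0.0000000, -0.2000000, -1.3000000)
q + ½dt·q⊗(0,ω), renormalized = (0.0280, 0.9982, -0.0080, -0.0519)
a = F/m = (0.0000, -0.8667, 2.2667)
p' = p + v·dt = (-1.2400, 0.7960, -1.3120)
v + (F/m)dt = (-0.5000, 1.1307, -1.2187)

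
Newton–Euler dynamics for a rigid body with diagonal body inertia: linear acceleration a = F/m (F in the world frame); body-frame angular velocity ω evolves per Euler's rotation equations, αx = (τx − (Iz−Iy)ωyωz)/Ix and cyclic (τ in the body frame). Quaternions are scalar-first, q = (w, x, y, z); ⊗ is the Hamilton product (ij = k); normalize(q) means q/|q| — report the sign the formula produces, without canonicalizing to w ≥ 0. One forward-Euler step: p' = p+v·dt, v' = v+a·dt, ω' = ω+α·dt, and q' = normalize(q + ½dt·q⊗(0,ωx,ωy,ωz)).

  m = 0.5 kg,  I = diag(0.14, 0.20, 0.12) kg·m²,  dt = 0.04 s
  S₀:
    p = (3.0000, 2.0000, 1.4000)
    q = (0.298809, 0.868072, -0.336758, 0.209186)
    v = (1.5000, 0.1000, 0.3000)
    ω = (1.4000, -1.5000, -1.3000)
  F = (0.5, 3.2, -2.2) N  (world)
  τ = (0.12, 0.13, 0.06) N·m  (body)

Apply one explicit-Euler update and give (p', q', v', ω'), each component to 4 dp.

p' = (3.0600, 2.0040, 1.4120)
q' = (0.2695, 0.8904, -0.3169, 0.1846)
v' = (1.5400, 0.3560, 0.1240)
ω' = (1.4789, -1.4667, -1.2380)

gyro term ω×Iω = (-0.1560, -0.0364, -0.1260)
α = I⁻¹(τ − ω×Iω) = (1.9714, 0.8320, 1.5500)
ω' = ω + α·dt = (1.4789, -1.4667, -1.2380)
q⊗(0,ω) = (-1.4484960, 1.1698970, 0.9731405, -1.2190985)
q + ½dt·q⊗(0,ω), renormalized = (0.2695, 0.8904, -0.3169, 0.1846)
new position p' = (3.0600, 2.0040, 1.4120)
v' = v + a·dt = (1.5400, 0.3560, 0.1240)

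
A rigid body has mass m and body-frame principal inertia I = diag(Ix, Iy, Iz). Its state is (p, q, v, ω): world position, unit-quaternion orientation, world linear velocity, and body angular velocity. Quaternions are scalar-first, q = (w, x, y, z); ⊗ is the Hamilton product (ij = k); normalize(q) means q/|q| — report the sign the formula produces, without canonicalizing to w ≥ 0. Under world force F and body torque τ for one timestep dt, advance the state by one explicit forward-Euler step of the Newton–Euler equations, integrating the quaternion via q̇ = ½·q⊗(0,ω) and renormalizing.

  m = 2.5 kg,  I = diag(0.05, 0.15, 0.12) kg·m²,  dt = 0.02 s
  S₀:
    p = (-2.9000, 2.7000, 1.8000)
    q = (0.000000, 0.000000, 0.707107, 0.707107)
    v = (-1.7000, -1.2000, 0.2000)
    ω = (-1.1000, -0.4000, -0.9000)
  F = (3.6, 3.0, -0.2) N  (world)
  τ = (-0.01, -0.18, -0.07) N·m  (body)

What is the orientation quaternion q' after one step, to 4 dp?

q' = (0.0092, -0.0035, 0.6993, 0.7148)

Hamilton product q⊗(0,ω) = (0.9192391, -0.3535535, -0.7778177, 0.7778177)
q + ½dt·q⊗(0,ω), renormalized = (0.0092, -0.0035, 0.6993, 0.7148)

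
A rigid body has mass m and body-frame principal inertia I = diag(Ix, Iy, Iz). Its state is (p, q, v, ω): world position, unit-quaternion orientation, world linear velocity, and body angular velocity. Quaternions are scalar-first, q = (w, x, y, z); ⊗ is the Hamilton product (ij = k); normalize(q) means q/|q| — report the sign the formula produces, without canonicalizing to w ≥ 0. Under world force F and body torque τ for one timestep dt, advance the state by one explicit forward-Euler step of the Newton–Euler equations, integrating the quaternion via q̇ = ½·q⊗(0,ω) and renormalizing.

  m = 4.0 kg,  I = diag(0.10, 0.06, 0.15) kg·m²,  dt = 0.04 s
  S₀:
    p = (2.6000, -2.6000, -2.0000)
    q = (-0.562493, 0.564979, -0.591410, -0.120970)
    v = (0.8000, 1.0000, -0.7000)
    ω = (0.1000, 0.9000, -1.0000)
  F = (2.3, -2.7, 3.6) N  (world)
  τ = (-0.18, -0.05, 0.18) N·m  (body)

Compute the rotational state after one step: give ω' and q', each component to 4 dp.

ω' = (0.0604, 0.8633, -0.9510)
q' = (-0.5552, 0.5776, -0.5903, -0.0983)

angular accel α = (-0.9900, -0.9167, 1.2240)
ω + α·dt = (0.0604, 0.8633, -0.9510)
q⊗(0,ω) = (0.3548011, 0.6440337, 0.0466383, 1.1301151)
updated quaternion q' = (-0.5552, 0.5776, -0.5903, -0.0983)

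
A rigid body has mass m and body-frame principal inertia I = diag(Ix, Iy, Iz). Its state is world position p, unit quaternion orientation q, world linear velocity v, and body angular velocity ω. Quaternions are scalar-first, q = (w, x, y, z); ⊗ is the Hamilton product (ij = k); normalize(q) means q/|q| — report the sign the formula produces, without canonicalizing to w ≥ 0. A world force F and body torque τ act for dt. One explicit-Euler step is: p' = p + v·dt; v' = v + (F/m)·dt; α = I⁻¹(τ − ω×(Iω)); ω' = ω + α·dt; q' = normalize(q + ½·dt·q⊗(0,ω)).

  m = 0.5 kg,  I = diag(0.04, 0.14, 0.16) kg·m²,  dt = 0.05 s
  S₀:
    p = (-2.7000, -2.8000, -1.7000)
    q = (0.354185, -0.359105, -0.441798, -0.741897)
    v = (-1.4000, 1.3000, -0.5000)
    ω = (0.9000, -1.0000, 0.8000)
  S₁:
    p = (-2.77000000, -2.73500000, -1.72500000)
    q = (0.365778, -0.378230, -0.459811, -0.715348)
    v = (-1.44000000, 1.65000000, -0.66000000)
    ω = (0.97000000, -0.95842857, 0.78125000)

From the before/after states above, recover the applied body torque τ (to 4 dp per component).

τ = (0.0400, 0.0300, -0.1500)

Δω = ω₁−ω₀ = (0.07000000, 0.04157143, -0.01875000)
precession coupling = (-0.0160, -0.0864, -0.0900)
τ = I·(Δω/dt) + ω₀×(Iω₀) = (0.0400, 0.0300, -0.1500)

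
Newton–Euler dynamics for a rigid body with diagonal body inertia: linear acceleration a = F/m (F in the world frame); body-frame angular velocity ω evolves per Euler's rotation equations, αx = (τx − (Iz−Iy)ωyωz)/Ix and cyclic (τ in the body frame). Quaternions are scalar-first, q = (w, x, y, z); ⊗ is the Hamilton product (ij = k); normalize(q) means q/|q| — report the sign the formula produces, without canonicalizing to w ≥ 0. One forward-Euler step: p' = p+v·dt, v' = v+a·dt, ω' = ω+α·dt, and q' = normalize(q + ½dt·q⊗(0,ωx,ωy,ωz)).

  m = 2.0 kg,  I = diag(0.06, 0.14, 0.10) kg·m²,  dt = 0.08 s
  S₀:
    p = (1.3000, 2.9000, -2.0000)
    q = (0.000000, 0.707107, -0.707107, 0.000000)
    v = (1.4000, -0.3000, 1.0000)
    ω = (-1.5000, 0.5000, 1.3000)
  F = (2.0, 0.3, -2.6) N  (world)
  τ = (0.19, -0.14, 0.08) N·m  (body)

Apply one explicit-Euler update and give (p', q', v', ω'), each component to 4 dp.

precession coupling ω×(Iω) = (-0.0260, 0.0780, -0.0600)
α = I⁻¹(τ − ω×Iω) = (3.6000, -1.5571, 1.4000)
new body rate ω' = (-1.2120, 0.3754, 1.4120)
2q̇ = q⊗(0,ω) = (1.4142140, -0.9192391, -0.9192391, -0.7071070)
updated quaternion q' = (0.0564, 0.6681, -0.7414, -0.0282)
p' = p + v·dt = (1.4120, 2.8760, -1.9200)
v' = v + a·dt = (1.4800, -0.2880, 0.8960)

p' = (1.4120, 2.8760, -1.9200)
q' = (0.0564, 0.6681, -0.7414, -0.0282)
v' = (1.4800, -0.2880, 0.8960)
ω' = (-1.2120, 0.3754, 1.4120)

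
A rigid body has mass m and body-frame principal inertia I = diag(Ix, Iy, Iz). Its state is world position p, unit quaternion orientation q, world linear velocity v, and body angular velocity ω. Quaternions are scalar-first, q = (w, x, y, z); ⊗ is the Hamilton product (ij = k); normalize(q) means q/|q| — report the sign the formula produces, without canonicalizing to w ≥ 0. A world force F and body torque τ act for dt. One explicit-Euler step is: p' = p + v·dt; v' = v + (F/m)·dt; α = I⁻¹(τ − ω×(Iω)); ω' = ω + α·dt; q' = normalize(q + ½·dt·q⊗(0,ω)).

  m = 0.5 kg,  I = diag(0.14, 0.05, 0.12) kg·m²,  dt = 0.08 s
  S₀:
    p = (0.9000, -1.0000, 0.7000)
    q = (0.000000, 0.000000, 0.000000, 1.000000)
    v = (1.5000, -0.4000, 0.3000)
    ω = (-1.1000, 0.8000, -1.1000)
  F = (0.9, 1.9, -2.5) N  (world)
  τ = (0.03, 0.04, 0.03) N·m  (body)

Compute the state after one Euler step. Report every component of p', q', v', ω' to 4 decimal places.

α = I⁻¹(τ − ω×Iω) = (0.6543, 0.3160, -0.4100)
ω' = ω + α·dt = (-1.0477, 0.8253, -1.1328)
q⊗(0,ω) = (1.1000000, -0.8000000, -1.1000000, 0.0000000)
q + ½dt·q⊗(0,ω), renormalized = (0.0439, -0.0319, -0.0439, 0.9976)
linear accel F/m = (1.8000, 3.8000, -5.0000)
p + v·dt = (1.0200, -1.0320, 0.7240)
new velocity v' = (1.6440, -0.0960, -0.1000)

p' = (1.0200, -1.0320, 0.7240)
q' = (0.0439, -0.0319, -0.0439, 0.9976)
v' = (1.6440, -0.0960, -0.1000)
ω' = (-1.0477, 0.8253, -1.1328)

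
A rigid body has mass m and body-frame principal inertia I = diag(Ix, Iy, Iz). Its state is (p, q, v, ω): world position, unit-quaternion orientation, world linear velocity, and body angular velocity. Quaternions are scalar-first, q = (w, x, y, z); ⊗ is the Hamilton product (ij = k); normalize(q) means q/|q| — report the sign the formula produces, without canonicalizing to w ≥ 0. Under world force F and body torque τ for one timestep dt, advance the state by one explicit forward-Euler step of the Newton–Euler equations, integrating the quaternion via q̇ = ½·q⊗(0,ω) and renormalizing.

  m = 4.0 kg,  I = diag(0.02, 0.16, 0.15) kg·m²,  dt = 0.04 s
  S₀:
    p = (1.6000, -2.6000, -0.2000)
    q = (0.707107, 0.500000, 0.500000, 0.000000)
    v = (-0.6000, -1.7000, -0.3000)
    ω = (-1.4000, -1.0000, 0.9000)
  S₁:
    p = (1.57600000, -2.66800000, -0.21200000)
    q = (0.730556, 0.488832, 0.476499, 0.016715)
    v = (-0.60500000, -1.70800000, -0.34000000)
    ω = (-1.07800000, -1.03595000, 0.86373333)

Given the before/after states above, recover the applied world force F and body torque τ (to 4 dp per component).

v₁ − v₀ = (-0.00500000, -0.00800000, -0.04000000)
applied force F = (-0.5000, -0.8000, -4.0000)
rate change Δω = (0.32200000, -0.03595000, -0.03626667)
precession coupling = (0.0090, 0.1638, 0.1960)
τ = I·(Δω/dt) + ω₀×(Iω₀) = (0.1700, 0.0200, 0.0600)

F = (-0.5000, -0.8000, -4.0000)
τ = (0.1700, 0.0200, 0.0600)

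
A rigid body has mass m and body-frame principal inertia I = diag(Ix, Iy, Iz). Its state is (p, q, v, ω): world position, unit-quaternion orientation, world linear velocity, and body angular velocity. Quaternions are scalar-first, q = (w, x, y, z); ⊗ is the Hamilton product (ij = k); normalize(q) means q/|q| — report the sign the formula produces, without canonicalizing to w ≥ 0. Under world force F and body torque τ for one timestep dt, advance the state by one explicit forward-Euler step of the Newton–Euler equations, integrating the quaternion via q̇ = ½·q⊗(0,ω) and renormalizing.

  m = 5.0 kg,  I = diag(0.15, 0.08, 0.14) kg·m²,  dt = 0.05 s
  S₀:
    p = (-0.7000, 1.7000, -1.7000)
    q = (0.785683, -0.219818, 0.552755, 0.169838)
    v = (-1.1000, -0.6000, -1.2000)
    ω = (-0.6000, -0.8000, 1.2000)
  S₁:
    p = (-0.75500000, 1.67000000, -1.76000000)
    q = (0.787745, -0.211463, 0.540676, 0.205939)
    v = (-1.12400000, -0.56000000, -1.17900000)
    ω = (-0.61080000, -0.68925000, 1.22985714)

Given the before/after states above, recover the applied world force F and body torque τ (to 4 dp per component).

velocity change Δv = (-0.02400000, 0.04000000, 0.02100000)
F = m·Δv/dt = (-2.4000, 4.0000, 2.1000)
Δω = ω₁−ω₀ = (-0.01080000, 0.11075000, 0.02985714)
ω₀×(Iω₀) = (-0.0576, -0.0072, -0.0336)
τ = I·(Δω/dt) + ω₀×(Iω₀) = (-0.0900, 0.1700, 0.0500)

F = (-2.4000, 4.0000, 2.1000)
τ = (-0.0900, 0.1700, 0.0500)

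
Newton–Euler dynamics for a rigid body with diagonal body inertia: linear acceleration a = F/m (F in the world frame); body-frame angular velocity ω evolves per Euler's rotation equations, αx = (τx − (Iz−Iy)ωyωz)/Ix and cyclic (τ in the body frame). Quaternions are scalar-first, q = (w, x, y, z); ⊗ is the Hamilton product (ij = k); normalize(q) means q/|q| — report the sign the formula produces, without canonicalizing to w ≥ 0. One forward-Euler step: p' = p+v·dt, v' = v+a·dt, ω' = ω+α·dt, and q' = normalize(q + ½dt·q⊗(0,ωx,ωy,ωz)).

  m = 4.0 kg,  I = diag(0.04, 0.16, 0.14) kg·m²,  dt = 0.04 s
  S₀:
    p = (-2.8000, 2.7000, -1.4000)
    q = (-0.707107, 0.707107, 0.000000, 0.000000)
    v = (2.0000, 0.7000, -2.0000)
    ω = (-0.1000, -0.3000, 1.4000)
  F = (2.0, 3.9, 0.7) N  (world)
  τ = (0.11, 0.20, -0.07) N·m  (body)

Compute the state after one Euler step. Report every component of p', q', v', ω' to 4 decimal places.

p' = p + v·dt = (-2.7200, 2.7280, -1.4800)
new velocity v' = (2.0200, 0.7390, -1.9930)
gyro term ω×Iω = (0.0084, 0.0140, 0.0036)
(τ − ω×Iω)/I = (2.5400, 1.1625, -0.5257)
ω' = ω + α·dt = (0.0016, -0.2535, 1.3790)
2q̇ = q⊗(0,ω) = (0.0707107, 0.0707107, -0.7778177, -1.2020819)
q + ½dt·q⊗(0,ω), renormalized = (-0.7054, 0.7082, -0.0155, -0.0240)

p' = (-2.7200, 2.7280, -1.4800)
q' = (-0.7054, 0.7082, -0.0155, -0.0240)
v' = (2.0200, 0.7390, -1.9930)
ω' = (0.0016, -0.2535, 1.3790)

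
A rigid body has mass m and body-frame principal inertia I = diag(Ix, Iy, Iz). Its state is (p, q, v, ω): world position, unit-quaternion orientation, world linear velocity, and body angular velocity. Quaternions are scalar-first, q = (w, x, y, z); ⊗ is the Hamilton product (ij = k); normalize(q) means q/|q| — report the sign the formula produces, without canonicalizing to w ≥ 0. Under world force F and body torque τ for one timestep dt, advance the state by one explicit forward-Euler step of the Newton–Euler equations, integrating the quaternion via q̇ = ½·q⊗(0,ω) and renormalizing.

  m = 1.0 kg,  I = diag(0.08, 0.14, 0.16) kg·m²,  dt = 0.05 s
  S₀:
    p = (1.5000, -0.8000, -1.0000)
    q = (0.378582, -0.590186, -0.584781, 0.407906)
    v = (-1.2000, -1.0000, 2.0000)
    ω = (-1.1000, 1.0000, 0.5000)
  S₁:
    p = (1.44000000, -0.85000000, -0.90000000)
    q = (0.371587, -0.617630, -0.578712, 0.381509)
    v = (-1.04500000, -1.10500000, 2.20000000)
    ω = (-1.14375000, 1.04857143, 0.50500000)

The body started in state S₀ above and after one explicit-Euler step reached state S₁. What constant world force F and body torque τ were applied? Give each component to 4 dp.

F = (3.1000, -2.1000, 4.0000)
τ = (-0.0600, 0.1800, -0.0500)

Δv = v₁−v₀ = (0.15500000, -0.10500000, 0.20000000)
F = m·Δv/dt = (3.1000, -2.1000, 4.0000)
rate change Δω = (-0.04375000, 0.04857143, 0.00500000)
ω₀×(Iω₀) = (0.0100, 0.0440, -0.0660)
applied torque τ = (-0.0600, 0.1800, -0.0500)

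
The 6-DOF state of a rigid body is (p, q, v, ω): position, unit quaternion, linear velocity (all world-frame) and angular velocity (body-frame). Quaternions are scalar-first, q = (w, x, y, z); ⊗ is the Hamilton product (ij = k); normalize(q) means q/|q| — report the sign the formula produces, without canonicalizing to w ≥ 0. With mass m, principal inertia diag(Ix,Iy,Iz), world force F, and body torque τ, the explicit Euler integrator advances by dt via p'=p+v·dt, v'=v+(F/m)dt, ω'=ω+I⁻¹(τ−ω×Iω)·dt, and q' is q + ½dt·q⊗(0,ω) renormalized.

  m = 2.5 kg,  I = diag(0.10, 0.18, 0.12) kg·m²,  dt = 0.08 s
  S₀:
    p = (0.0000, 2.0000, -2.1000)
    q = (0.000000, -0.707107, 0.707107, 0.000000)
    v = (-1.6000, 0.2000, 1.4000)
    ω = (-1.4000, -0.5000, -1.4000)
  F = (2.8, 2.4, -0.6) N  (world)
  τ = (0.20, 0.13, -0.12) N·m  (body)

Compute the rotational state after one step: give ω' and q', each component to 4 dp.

ω' = (-1.2064, -0.4248, -1.5173)
q' = (-0.0254, -0.7442, 0.6653, 0.0536)

precession coupling ω×(Iω) = (-0.0420, -0.0392, 0.0560)
α = I⁻¹(τ − ω×Iω) = (2.4200, 0.9400, -1.4667)
ω' = ω + α·dt = (-1.2064, -0.4248, -1.5173)
2q̇ = q⊗(0,ω) = (-0.6363963, -0.9899498, -0.9899498, 1.3435033)
q + ½dt·q⊗(0,ω), renormalized = (-0.0254, -0.7442, 0.6653, 0.0536)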